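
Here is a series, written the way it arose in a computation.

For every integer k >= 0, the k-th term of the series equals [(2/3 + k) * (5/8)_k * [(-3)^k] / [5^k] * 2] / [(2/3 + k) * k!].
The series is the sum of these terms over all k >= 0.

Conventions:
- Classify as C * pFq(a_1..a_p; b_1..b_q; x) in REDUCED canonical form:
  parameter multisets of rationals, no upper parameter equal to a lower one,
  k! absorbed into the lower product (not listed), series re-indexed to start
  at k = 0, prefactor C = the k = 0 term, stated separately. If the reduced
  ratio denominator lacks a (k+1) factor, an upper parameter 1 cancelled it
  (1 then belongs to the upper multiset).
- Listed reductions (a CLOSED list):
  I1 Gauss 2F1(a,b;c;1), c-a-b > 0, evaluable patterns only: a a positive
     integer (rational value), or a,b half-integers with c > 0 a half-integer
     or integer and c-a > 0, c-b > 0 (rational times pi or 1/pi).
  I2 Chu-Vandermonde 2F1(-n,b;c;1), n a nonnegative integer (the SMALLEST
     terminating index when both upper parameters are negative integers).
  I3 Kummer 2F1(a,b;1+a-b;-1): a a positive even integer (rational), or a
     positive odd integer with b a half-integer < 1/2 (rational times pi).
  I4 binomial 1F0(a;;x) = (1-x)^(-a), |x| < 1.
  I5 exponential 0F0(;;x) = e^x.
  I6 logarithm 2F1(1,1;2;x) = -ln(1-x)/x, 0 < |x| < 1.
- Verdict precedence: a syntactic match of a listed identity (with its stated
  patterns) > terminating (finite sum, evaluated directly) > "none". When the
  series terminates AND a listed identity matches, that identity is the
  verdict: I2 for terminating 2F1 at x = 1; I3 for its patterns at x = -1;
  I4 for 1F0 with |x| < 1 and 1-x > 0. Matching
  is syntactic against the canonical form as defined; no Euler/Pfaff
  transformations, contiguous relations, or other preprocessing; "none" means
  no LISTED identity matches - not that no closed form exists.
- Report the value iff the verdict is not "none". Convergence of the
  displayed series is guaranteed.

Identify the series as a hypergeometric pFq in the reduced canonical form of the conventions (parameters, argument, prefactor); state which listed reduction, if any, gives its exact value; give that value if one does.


x = -3/5 here; the reduced form reads 1F0, upper {5/8}, lower {-}, C = 2. Verdict at x = -3/5: binomial (I4) matches (the 1F0 binomial series: exponent -5/8, x = -3/5). Exact value: 2 * (8/5)^(-5/8).

The tell: from the first term 2: the factor k + 2/3 cancels (top and bottom), leaving prefactor 2.
Step ratio: r(k) = (-3/5) * (k+5/8) / [(k+1)] - poly over poly, x = (-3/5) from leading terms; C = 2 at k = 0.


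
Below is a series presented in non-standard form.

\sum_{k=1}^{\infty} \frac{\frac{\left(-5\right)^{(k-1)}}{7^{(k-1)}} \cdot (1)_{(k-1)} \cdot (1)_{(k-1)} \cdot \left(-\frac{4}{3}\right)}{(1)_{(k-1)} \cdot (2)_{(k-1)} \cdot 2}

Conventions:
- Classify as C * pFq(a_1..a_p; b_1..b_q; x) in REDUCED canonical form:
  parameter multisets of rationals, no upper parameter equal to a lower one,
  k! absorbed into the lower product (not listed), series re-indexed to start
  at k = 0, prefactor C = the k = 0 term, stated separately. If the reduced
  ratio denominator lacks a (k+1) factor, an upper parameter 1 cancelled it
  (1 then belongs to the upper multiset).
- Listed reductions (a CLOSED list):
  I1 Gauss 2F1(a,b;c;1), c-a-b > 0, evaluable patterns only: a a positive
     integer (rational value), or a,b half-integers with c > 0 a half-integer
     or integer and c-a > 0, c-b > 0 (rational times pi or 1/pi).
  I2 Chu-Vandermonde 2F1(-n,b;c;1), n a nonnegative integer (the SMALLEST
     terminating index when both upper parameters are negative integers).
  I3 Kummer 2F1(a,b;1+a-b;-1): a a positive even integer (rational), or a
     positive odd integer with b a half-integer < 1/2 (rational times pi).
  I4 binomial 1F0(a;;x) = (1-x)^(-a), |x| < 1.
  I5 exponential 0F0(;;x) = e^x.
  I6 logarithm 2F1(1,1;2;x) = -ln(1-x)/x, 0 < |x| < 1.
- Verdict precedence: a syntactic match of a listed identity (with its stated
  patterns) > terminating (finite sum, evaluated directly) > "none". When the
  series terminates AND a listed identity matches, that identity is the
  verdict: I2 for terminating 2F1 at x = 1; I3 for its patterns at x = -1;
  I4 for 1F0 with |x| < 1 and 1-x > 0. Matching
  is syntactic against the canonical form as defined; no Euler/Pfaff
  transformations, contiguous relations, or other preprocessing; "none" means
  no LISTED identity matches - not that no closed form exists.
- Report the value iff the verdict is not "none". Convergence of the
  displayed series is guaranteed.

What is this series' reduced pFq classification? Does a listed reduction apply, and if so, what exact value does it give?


Canonical form: C = -\frac{2}{3} times 2F1 with upper {1, 1}, lower {2}, x = -\frac{5}{7}. Verdict (x = -\frac{5}{7}): logarithm (I6) applies (the logarithm: parameters (1,1;2), x = -\frac{5}{7}). Sum: \left(-\frac{14}{15}\right) \cdot \ln\left(\frac{12}{7}\right).

Key step: from the first term -\frac{2}{3}: (1)_k (C = -2/3, x = -5/7) is k! itself.
Term ratio: r(k) = -\frac{5}{7} * (k+1) (k+1) / [(k+2) (k+1)] - rational; roots negated = parameters, x = -\frac{5}{7}, C = -\frac{2}{3}.


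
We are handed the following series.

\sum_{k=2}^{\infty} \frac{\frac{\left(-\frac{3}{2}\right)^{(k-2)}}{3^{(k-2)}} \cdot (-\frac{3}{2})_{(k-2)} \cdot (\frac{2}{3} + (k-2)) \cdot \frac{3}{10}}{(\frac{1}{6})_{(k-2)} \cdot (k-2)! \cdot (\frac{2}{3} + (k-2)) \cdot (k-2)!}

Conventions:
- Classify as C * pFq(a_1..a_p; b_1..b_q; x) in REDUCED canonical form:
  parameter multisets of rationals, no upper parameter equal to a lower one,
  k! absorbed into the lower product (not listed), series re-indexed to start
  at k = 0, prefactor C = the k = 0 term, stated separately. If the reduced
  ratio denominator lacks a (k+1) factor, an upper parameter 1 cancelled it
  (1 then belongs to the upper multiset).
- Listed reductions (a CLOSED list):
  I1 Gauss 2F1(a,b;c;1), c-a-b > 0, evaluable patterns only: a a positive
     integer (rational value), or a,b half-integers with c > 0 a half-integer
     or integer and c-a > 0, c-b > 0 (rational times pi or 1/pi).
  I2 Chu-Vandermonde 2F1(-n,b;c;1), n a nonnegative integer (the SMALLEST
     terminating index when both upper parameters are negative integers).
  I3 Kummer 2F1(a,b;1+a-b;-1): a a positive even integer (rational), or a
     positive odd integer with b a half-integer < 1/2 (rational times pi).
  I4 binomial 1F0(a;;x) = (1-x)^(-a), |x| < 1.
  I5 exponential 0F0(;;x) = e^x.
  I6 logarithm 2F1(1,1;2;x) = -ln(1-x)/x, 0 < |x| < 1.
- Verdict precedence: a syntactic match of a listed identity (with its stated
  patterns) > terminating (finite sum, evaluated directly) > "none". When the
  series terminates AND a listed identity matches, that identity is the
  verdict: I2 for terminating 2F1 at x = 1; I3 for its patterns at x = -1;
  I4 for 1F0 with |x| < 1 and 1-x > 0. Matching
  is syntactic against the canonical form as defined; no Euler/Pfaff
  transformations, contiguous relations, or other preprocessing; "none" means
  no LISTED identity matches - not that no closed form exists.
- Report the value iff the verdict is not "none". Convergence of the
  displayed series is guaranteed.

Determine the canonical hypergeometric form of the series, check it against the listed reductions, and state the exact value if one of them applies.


Key step: t_0 being \frac{3}{10}, the two k-th powers (prefactor 3/10) combine into one argument.
Consecutive-term ratio: r(k) = -\frac{1}{2} * (k-\frac{3}{2}) / [(k+\frac{1}{6}) (k+1) (k+1)] - poly over poly, x = -\frac{1}{2} from leading terms; C = \frac{3}{10} at k = 0.

This is \frac{3}{10} * 1F2(-\frac{3}{2}; \frac{1}{6}, 1; -\frac{1}{2}) in reduced canonical form. Verdict: none. Every listed pattern misses the 1F2 form at -\frac{1}{2}, upper {-\frac{3}{2}}.


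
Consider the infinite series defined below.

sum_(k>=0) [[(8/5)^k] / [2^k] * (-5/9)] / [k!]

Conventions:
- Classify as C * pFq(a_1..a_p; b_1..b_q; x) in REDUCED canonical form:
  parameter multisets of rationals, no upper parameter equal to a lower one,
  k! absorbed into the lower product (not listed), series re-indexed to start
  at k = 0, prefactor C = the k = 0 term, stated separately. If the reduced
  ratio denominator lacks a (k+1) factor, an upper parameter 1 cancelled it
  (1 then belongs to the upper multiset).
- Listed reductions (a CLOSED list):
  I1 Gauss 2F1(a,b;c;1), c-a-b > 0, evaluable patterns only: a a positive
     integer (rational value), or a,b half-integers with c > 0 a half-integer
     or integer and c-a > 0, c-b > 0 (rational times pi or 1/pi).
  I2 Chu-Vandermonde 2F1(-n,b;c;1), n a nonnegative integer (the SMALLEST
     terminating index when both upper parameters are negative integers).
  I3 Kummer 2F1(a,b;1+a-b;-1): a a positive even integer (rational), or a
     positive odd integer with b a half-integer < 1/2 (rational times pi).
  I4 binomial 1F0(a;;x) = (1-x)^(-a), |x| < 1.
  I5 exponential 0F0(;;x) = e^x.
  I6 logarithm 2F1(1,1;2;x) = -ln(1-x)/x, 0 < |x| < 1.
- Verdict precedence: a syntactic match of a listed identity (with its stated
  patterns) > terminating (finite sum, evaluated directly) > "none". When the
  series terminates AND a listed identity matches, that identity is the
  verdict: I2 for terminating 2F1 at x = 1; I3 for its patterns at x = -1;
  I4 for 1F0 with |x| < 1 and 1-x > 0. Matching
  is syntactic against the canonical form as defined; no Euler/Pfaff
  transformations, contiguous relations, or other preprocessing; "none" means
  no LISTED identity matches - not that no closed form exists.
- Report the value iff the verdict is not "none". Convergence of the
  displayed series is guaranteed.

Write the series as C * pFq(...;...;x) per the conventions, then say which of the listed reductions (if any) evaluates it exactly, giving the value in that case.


The series (x = 4/5) is 0F0: upper {-}, lower {-}, prefactor -5/9. Verdict: the exponential series (I5) applies (the 0F0 exponential series at x = 4/5). Sum: (-5/9) * e^(4/5).

Structural cue: with t_0 = -5/9, the two k-th powers (prefactor -5/9) combine into one argument.
Ratio: r(k) = (4/5) * 1 / [(k+1)] - rational in k, leading ratio (4/5); with t_0 = -5/9, classification follows.


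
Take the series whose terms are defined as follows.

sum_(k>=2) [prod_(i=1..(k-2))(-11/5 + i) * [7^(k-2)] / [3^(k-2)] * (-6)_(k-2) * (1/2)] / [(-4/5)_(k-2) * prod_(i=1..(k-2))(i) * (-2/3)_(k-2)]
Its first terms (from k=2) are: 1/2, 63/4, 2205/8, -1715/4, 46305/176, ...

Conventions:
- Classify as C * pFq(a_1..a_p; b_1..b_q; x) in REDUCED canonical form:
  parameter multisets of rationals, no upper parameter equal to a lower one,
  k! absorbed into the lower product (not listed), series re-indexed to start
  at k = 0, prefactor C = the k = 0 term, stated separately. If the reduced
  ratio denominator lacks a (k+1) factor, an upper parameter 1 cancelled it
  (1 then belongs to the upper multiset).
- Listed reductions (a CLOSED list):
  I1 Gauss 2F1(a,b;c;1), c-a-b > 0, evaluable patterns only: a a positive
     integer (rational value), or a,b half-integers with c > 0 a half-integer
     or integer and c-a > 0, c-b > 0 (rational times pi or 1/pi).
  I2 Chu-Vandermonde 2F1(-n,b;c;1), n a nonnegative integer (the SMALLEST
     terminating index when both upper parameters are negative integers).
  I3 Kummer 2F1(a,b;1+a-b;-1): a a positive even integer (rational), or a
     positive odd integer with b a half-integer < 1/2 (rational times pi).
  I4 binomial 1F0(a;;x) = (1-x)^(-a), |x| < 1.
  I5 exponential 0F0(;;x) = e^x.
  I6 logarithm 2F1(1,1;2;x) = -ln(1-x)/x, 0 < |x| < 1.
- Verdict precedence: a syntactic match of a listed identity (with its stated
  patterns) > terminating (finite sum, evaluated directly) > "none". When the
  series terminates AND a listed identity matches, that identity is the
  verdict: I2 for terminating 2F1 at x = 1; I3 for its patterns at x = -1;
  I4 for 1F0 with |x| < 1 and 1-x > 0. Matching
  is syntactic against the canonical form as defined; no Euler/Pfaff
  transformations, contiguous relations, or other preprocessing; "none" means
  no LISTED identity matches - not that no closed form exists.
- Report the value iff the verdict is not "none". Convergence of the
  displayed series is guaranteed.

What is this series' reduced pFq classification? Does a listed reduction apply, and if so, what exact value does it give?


Reduced: x = 7/3, 2F2, upper = {-6, -6/5}, lower = {-4/5, -2/3}, C = 1/2. Verdict: terminating at k = 6: the factor (-6)_k kills every later term; summing the 7 survivors is exact. Sum: 2452617/36608.

First insight: t_0 being 1/2, the two geometric factors (C = 1/2, x = 7/3) combine into one argument.
Adjacent-term ratio: r(k) = (7/3) * (k-6) (k-6/5) / [(k-4/5) (k-2/3) (k+1)] - rational; roots negated = parameters, x = (7/3), C = 1/2.


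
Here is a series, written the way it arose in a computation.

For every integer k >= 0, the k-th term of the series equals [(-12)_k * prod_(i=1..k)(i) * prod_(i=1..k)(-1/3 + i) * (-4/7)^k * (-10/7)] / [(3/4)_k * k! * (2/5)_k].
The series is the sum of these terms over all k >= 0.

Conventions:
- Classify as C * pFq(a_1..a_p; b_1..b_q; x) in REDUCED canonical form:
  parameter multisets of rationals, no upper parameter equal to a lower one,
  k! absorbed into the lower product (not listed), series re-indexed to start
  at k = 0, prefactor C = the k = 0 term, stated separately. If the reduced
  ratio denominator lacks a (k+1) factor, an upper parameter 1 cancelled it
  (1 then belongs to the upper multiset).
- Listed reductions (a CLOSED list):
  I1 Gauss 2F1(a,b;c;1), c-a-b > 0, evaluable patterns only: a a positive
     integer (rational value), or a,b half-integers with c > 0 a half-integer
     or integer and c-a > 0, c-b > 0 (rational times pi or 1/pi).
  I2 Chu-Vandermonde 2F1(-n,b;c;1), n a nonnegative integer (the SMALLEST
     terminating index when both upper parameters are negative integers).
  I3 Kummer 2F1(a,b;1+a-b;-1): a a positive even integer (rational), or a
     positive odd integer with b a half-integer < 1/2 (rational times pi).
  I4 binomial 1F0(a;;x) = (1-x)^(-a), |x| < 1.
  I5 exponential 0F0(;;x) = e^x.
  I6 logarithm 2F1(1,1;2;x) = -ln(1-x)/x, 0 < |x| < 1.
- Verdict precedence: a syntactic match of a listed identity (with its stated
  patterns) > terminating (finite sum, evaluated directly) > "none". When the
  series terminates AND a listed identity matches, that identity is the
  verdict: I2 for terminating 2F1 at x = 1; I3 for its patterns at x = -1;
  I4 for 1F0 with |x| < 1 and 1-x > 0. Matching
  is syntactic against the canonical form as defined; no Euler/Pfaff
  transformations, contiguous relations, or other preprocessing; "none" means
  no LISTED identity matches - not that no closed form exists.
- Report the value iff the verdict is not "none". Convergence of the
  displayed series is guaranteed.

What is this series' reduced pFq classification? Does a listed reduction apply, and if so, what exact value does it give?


The tell: from the first term -10/7: the running product (prefactor -10/7) telescopes to a rising factorial.
Adjacent-term ratio: r(k) = (-4/7) * (k-12) (k+2/3) (k+1) / [(k+2/5) (k+3/4) (k+1)] - rational in k, leading ratio (-4/7); with t_0 = -10/7, classification follows.

Prefactor -10/7, argument -4/7: 3F2 with upper {-12, 2/3, 1} over lower {2/5, 3/4}. Verdict: terminating - no listed pattern fits, but -12 in the upper list cuts the series at k = 12; direct evaluation. Hence: -16959220203894587926047807265220820110/12122381530161103499320216257359037.


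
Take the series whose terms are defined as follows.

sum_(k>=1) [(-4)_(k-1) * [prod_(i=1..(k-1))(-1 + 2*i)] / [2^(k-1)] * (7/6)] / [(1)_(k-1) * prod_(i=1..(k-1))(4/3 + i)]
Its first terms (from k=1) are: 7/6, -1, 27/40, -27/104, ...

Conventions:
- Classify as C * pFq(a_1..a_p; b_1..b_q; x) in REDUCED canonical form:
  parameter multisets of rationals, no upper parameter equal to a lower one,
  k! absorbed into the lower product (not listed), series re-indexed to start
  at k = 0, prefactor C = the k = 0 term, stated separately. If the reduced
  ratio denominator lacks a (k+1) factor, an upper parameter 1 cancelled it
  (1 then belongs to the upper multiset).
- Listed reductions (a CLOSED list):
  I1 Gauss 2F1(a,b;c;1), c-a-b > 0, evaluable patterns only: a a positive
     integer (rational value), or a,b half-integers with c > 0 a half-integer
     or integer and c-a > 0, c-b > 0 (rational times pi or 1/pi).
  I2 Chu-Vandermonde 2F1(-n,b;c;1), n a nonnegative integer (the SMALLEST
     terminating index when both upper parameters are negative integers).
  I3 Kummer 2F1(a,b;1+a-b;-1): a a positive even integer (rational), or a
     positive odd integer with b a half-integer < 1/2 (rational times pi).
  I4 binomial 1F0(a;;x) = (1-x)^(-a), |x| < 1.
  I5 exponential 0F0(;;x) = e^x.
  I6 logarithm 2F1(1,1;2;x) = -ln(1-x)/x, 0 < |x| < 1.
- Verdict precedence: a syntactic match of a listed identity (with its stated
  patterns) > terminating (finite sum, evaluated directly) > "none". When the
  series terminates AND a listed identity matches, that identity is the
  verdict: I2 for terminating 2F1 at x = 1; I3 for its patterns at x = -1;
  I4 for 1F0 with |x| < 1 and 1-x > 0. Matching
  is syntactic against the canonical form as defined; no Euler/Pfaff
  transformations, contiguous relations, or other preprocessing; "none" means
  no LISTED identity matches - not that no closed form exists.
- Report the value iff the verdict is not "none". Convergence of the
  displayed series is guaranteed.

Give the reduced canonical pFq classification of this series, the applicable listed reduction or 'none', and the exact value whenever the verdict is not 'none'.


Canonical form: C = 7/6 times 2F1 with upper {-4, 1/2}, lower {7/3}, x = 1. Verdict: this is the Chu-Vandermonde identity I2 (terminating 2F1 at x = 1 with n = 4, b = 1/2, c = 7/3). Hence: 124729/199680.

Structural cue: x = 1 and the odd product 1*3*...*(2k-1) (C = 7/6) is 2^k (1/2)_k.
Term ratio: r(k) = 1 * (k-4) (k+1/2) / [(k+7/3) (k+1)] - rational; roots negated = parameters, x = 1, C = 7/6.


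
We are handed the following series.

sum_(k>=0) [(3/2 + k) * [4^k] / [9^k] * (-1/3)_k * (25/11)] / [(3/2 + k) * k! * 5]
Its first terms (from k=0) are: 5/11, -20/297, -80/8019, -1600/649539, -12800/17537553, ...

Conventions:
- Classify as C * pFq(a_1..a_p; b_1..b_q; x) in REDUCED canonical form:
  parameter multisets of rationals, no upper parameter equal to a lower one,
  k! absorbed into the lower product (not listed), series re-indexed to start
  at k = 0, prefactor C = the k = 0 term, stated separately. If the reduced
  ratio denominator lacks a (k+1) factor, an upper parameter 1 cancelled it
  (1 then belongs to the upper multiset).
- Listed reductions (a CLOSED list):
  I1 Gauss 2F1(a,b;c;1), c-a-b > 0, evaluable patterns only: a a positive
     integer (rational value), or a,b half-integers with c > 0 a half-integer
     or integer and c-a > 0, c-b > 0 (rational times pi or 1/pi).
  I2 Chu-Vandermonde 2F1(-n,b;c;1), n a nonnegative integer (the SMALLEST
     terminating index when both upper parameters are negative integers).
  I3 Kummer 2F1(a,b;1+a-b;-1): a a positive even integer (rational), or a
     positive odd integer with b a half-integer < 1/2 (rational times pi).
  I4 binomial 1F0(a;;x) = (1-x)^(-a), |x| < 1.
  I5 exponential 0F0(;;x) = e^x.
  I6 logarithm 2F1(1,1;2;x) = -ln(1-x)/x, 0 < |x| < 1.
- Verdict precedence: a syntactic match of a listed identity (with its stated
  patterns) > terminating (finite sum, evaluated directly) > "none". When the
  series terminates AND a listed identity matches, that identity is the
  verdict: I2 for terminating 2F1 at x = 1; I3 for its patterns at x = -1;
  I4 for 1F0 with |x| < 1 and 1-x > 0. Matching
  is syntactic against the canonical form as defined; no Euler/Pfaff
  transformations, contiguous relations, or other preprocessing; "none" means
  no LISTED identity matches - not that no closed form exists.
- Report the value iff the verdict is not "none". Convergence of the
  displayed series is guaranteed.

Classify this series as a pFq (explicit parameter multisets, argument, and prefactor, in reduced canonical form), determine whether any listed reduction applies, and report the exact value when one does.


Classification (C = 5/11): 1F0 with upper {-1/3}, lower {-}, argument x = 4/9. Verdict: the I4 binomial reduction applies (the 1F0 binomial series: exponent 1/3, x = 4/9). Hence: (5/11) * (5/9)^(1/3).

The tell: from the first term 5/11: the constant factors (prefactor 5/11) combine into one prefactor.
Consecutive-term ratio: r(k) = (4/9) * (k-1/3) / [(k+1)] - poly over poly, x = (4/9) from leading terms; C = 5/11 at k = 0.


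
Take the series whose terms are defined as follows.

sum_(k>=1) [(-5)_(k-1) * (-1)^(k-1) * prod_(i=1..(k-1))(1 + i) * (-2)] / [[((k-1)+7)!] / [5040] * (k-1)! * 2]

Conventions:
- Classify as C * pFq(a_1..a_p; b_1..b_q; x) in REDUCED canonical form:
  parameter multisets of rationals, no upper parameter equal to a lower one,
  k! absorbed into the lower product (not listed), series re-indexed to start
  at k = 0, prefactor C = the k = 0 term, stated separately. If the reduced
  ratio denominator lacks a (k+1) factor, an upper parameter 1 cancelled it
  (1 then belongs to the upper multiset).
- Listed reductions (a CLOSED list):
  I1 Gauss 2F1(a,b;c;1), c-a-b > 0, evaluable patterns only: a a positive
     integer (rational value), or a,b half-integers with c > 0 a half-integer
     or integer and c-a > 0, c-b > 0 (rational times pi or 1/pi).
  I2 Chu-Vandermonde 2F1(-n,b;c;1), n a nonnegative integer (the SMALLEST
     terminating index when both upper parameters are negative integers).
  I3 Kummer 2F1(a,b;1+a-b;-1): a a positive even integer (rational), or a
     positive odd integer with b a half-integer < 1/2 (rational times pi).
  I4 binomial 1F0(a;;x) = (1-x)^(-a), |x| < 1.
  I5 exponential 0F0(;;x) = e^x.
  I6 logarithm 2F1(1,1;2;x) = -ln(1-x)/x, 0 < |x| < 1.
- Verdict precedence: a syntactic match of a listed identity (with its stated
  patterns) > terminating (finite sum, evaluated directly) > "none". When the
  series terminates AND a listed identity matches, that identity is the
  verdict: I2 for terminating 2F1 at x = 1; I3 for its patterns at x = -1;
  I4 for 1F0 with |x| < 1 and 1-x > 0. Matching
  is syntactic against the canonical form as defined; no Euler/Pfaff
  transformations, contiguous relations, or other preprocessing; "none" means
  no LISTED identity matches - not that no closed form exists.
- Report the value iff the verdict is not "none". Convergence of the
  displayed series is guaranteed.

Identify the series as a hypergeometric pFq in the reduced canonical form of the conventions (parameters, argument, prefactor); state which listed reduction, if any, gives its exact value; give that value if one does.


First insight: t_0 being -1, the constant factors (prefactor -1) combine into one prefactor.
Step ratio: r(k) = (-1) * (k-5) (k+2) / [(k+8) (k+1)] - poly over poly, x = (-1) from leading terms; C = -1 at k = 0.

Classification (C = -1): 2F1 with upper {-5, 2}, lower {8}, argument x = -1. Verdict: Kummer's theorem (I3) applies (x = -1; c = 8 equals 1+a-b for upper {-5, 2}: listed pattern). Hence: -7/2.


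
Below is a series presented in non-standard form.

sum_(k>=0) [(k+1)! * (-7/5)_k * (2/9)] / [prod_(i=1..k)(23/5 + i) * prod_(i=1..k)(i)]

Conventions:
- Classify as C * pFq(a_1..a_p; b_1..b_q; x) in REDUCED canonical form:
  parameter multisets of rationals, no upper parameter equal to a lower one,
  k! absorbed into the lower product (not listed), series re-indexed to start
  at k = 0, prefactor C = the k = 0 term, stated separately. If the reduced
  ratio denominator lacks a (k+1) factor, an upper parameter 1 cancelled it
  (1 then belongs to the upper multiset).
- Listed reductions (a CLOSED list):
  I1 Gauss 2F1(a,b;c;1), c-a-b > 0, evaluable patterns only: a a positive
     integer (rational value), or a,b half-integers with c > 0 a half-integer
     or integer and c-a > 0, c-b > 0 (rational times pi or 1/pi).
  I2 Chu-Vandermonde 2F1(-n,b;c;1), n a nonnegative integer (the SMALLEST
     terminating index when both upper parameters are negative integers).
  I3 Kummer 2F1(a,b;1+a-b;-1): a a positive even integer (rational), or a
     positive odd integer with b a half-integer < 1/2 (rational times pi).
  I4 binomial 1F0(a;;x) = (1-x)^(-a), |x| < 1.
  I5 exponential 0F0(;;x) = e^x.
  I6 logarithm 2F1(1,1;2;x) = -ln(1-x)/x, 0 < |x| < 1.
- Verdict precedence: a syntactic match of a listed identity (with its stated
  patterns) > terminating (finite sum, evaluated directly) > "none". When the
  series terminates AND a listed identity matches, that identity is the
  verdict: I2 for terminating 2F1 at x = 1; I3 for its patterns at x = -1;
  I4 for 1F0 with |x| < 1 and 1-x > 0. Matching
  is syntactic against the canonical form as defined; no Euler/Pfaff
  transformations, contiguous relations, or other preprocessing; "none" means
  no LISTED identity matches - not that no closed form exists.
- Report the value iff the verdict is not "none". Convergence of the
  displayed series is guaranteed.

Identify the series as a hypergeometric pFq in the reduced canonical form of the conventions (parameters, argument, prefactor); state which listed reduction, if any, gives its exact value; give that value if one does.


Key step: with t_0 = 2/9, the factorial ratio (C = 2/9) (k+a-1)!/(a-1)! is a rising factorial (a)_k.
Consecutive-term ratio: r(k) = 1 * (k-7/5) (k+2) / [(k+28/5) (k+1)] - rational in k, leading ratio 1; with t_0 = 2/9, classification follows.

x = 1 here; the reduced form reads 2F1, upper {-7/5, 2}, lower {28/5}, C = 2/9. Verdict at x = 1: Gauss (I1, integer-parameter pattern) matches (x = 1: the Gamma ratio telescopes since c-a-b = 5 > 0 and a = 2 in Z>0). Its exact value is 46/375.


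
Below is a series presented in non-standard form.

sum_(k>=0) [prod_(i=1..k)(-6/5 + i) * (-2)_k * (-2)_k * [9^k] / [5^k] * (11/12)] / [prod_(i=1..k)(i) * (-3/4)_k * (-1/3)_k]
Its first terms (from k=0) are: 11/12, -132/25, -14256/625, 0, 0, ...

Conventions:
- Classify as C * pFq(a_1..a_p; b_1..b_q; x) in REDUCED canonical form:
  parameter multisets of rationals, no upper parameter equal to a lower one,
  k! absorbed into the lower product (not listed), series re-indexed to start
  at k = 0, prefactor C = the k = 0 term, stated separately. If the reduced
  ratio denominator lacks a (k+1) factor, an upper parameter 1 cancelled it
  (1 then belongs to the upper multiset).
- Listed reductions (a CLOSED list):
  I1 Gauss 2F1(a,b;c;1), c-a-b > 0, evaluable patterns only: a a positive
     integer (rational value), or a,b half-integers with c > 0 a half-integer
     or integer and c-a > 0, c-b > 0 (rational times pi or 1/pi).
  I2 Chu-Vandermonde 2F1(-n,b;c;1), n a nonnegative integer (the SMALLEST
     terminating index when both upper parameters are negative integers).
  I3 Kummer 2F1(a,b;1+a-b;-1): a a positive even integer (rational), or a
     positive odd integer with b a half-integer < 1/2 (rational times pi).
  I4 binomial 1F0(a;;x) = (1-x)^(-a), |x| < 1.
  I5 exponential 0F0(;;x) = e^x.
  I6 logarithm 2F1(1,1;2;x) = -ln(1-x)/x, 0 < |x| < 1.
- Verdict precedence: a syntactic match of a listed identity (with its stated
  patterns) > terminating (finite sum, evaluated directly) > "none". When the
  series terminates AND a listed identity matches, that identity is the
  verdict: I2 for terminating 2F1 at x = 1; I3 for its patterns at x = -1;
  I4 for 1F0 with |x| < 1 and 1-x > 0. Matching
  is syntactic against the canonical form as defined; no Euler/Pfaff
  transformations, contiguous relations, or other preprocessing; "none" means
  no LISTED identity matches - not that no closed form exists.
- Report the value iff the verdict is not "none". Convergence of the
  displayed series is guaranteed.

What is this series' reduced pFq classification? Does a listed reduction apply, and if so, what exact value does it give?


The series (x = 9/5) is 3F2: upper {-2, -2, -1/5}, lower {-3/4, -1/3}, prefactor 11/12. Verdict: terminating - upper parameter -2 makes this a finite sum (last index 2), evaluated exactly. Hence: -203797/7500.

Key step: t_0 being 11/12, the product of the first k integers (prefactor 11/12) is k!.
Step ratio: r(k) = (9/5) * (k-2) (k-2) (k-1/5) / [(k-3/4) (k-1/3) (k+1)] - rational in k. x = (9/5); t_0 = 11/12; negate the roots.


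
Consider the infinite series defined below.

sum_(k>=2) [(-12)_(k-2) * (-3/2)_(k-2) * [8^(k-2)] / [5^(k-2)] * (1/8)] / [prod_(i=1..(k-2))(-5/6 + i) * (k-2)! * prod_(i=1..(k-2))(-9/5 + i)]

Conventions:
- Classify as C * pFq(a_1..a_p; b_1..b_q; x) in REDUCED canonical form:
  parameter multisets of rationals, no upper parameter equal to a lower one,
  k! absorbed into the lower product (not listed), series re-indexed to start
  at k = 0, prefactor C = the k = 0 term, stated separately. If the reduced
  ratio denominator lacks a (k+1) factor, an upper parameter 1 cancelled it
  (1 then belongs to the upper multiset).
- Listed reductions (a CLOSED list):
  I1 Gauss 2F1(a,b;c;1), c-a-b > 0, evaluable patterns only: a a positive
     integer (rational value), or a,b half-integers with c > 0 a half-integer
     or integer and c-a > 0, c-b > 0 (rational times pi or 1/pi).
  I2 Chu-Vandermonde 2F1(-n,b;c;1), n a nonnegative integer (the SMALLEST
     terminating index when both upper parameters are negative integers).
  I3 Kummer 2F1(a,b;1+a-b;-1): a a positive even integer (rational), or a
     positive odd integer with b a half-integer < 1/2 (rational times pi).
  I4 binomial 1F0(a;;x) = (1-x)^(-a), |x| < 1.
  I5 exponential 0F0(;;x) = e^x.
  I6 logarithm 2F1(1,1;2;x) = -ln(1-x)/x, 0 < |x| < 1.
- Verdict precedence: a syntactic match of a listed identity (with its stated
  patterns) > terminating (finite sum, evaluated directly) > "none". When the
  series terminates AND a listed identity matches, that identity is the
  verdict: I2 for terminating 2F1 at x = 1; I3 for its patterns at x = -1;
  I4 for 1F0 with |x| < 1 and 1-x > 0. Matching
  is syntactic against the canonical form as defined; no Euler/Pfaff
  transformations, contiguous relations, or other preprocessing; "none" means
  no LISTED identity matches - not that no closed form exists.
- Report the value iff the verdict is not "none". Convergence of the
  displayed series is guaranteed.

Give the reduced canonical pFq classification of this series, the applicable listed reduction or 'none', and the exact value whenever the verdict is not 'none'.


With C = 1/8: the canonical form is 2F2(-12, -3/2; -4/5, 1/6; 8/5). Verdict: terminating. (-12)_k vanishes past k = 12, leaving a 13-term sum, computed directly. Its exact value is -155815528796409287734519/571119508924076696584.

Key observation: t_0 being 1/8, the two geometric factors (prefactor 1/8) combine into one argument.
Step ratio: r(k) = (8/5) * (k-12) (k-3/2) / [(k-4/5) (k+1/6) (k+1)] - rational in k. x = (8/5); t_0 = 1/8; negate the roots.


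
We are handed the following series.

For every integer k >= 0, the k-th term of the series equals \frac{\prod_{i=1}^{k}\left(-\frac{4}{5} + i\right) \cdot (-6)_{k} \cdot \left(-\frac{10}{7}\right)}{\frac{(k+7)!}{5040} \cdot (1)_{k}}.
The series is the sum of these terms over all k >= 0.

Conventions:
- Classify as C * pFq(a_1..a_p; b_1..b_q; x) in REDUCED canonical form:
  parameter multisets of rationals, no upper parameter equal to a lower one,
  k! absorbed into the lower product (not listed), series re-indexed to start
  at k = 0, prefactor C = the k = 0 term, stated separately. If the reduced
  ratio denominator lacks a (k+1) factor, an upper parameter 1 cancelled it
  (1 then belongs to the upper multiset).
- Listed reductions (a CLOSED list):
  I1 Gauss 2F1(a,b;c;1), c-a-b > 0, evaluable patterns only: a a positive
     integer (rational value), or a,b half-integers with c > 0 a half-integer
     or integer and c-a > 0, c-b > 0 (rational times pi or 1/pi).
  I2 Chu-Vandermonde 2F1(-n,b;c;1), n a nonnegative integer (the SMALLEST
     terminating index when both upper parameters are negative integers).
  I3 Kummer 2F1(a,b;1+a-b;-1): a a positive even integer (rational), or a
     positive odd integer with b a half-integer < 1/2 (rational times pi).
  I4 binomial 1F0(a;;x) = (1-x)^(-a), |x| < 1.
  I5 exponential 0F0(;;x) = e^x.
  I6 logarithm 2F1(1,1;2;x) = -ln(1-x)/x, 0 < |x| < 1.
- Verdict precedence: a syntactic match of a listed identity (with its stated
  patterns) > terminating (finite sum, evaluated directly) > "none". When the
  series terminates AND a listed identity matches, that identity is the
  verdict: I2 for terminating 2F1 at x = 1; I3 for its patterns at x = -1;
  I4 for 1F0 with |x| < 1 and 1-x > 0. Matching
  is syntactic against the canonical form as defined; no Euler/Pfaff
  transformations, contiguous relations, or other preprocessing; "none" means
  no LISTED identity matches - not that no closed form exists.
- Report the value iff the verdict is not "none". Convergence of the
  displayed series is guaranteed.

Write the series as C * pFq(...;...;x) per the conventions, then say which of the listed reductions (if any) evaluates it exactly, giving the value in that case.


This is -\frac{10}{7} * 2F1(-6, \frac{1}{5}; 8; 1) in reduced canonical form. Verdict at x = 1: Vandermonde's identity (I2) matches (terminating 2F1 at x = 1 with n = 6, b = 1/5, c = 8). Its exact value is -\frac{19824}{15625}.

Key observation: from the first term -\frac{10}{7}: the running product (C = -10/7) telescopes to a rising factorial.
Ratio: r(k) = 1 * (k-6) (k+\frac{1}{5}) / [(k+8) (k+1)] - poly over poly, x = 1 from leading terms; C = -\frac{10}{7} at k = 0.


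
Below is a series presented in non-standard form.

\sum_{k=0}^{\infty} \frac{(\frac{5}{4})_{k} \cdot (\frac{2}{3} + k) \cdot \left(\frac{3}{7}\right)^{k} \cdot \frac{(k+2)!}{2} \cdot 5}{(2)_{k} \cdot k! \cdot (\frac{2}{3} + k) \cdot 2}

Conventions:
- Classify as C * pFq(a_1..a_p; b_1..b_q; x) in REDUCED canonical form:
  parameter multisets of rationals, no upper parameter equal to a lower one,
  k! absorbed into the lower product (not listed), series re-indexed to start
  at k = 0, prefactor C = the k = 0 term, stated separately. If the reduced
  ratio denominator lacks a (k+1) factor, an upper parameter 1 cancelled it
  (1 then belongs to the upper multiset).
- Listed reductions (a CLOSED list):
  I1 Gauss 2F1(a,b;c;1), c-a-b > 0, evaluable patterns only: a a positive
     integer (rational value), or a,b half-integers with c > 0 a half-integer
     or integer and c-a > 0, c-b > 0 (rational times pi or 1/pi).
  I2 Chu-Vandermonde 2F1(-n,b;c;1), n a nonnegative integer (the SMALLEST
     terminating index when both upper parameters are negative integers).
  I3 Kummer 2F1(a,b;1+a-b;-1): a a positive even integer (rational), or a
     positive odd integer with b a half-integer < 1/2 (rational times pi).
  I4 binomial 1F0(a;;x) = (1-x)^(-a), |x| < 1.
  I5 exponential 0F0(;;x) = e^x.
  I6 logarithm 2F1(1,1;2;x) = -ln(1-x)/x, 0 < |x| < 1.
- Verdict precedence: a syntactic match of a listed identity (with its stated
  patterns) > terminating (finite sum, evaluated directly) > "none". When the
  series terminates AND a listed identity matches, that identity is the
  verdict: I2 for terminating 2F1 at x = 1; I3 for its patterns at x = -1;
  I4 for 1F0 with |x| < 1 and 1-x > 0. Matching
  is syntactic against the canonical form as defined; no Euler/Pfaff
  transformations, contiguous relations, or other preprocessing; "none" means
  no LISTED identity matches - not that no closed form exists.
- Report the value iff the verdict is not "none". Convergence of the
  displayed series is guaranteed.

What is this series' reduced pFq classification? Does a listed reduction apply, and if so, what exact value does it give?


The tell: x = \frac{3}{7} and the constant factors (C = 5/2) combine into one prefactor.
Step ratio: r(k) = \frac{3}{7} * (k+\frac{5}{4}) (k+3) / [(k+2) (k+1)] - rational in k, leading ratio \frac{3}{7}; with t_0 = \frac{5}{2}, classification follows.

Classification (C = \frac{5}{2}): 2F1 with upper {\frac{5}{4}, 3}, lower {2}, argument x = \frac{3}{7}. Verdict: none. No listed pattern accepts 2F1(\frac{5}{4}, 3; 2; \frac{3}{7}).


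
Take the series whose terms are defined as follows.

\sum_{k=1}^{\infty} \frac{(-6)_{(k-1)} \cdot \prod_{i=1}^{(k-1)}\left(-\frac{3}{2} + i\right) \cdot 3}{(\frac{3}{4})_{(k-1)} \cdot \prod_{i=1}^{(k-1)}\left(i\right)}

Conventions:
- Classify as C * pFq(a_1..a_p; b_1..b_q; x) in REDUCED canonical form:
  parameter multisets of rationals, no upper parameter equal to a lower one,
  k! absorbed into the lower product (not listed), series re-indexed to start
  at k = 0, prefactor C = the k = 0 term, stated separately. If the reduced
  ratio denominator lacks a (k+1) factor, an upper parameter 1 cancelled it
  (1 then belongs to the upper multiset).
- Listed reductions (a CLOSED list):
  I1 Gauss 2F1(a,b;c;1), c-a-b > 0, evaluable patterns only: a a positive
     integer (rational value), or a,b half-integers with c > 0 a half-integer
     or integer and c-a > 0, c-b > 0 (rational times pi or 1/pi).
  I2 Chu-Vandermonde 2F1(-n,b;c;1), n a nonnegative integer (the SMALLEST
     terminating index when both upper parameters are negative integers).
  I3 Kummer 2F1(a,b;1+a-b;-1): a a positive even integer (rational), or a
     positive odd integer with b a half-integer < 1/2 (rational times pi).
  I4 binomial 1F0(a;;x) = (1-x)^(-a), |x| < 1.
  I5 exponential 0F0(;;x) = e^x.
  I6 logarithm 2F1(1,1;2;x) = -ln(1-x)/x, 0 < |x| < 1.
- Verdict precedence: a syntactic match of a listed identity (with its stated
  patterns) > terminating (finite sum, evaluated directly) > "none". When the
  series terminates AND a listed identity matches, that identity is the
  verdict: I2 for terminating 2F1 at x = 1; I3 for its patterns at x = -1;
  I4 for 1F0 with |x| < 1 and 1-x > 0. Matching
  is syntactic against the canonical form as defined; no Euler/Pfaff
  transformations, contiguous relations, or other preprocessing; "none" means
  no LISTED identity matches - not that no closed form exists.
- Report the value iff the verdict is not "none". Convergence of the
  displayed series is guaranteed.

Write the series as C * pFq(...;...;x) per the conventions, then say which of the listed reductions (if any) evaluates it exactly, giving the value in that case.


Canonical form: C = 3 times 2F1 with upper {-6, -\frac{1}{2}}, lower {\frac{3}{4}}, x = 1. Verdict (x = 1): Chu-Vandermonde (I2) applies (terminating 2F1 at x = 1 with n = 6, b = -1/2, c = \frac{3}{4}). Its exact value is \frac{49725}{4807}.

Key step: with t_0 = 3, the product of the first k integers (prefactor 3) is k!.
Ratio: r(k) = 1 * (k-6) (k-\frac{1}{2}) / [(k+\frac{3}{4}) (k+1)] - rational in k, leading ratio 1; with t_0 = 3, classification follows.


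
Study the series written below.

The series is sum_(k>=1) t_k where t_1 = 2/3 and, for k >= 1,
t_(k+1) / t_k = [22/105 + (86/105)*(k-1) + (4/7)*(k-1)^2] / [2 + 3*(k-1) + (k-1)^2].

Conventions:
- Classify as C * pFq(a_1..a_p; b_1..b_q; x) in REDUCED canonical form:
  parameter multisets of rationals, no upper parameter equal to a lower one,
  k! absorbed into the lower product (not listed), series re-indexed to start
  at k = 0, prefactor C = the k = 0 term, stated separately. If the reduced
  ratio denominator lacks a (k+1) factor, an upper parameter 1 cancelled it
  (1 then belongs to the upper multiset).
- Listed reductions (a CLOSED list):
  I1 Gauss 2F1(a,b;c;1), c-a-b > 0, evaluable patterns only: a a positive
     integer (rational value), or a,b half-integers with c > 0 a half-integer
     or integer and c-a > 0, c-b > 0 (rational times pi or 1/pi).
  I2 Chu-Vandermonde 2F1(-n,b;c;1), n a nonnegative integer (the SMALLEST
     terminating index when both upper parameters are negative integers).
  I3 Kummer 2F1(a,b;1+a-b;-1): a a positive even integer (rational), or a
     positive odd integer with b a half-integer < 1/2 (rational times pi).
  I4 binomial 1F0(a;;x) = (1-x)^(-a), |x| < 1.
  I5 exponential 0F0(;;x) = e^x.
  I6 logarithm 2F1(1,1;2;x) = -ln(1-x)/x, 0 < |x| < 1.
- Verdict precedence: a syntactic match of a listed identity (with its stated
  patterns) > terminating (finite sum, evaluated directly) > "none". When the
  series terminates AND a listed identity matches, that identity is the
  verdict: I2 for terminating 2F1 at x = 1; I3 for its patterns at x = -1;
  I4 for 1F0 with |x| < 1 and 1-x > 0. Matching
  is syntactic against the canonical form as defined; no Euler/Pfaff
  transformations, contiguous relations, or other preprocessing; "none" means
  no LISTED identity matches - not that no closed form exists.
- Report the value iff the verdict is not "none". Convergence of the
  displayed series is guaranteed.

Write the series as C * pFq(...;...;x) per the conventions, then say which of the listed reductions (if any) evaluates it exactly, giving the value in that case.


With C = 2/3: the canonical form is 2F1(1/3, 11/10; 2; 4/7). Verdict: none. Every listed pattern misses the 2F1 form at 4/7, upper {1/3, 11/10}.

Key observation: x = (4/7) and the expanded ratio factors over Q; prefactor 2/3, roots give parameters.
Term ratio: r(k) = (4/7) * (k+1/3) (k+11/10) / [(k+2) (k+1)] - rational in k. x = (4/7); t_0 = 2/3; negate the roots.
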